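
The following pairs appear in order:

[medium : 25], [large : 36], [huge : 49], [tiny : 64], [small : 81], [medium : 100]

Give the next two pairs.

For the size, repeats medium → large → huge → tiny → small: medium, large, huge, tiny, small, medium → large → huge.
For the second entry, perfect squares: 5², 6², 7², …: 25, 36, 49, 64, 81, 100 → 121 → 144.
So the next two pairs are [large : 121] and [huge : 144].

[large : 121], [huge : 144]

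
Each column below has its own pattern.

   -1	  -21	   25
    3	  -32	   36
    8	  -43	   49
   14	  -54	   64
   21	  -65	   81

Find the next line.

First component: -1, 3, 8, 14, 21 → 29 (differences are 4, 5, 6, … (increasing by 1 each time)).
Second component goes -21, -32, -43, -54, -65 → -76 (−11 each step).
Third component: perfect squares: 5², 6², 7², …; 25, 36, 49, 64, 81 → 100.
Putting it together: 29  -76  100.

29  -76  100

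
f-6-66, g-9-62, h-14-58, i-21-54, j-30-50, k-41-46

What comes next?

l-54-42

Letter goes f, g, h, i, j, k → l (letters move forward 1 place in the alphabet).
Second component goes 6, 9, 14, 21, 30, 41 → 54 (differences are 3, 5, 7, … (increasing by 2 each time)).
Third component: −4 each step, so 66, 62, 58, 54, 50, 46 → 42.
Putting it together: l-54-42.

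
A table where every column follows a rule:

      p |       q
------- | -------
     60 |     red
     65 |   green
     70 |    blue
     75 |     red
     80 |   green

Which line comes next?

Column p: 60, 65, 70, 75, 80 → 85 (+5 each step).
Column q: repeats red → green → blue, so red, green, blue, red, green → blue.
Combining the parts gives 85  blue.

85  blue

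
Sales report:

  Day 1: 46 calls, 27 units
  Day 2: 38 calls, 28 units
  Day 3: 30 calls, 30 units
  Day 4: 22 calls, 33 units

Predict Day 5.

14 calls, 37 units

Calls — −8 each step: 46, 38, 30, 22 → 14.
Units: differences are 1, 2, 3, … (increasing by 1 each time), so 27, 28, 30, 33 → 37.
So the next record is 14 calls, 37 units.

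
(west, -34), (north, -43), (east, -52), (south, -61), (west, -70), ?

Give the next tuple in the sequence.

(north, -79)

Direction: repeats west → north → east → south, so west, north, east, south, west → north.
For the second coordinate, −9 each step: -34, -43, -52, -61, -70 → -79.
So the next tuple is (north, -79).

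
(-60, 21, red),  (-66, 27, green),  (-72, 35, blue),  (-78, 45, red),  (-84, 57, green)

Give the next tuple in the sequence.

First component: −6 each step; -60, -66, -72, -78, -84 → -90.
Second component goes 21, 27, 35, 45, 57 → 71 (differences are 6, 8, 10, … (increasing by 2 each time)).
For the colour, repeats red → green → blue: red, green, blue, red, green → blue.
So the next tuple is (-90, 71, blue).

(-90, 71, blue)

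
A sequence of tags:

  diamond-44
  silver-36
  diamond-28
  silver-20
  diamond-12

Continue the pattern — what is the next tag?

silver-4

Rank goes diamond, silver, diamond, silver, diamond → silver (alternates diamond ↔ silver).
For the second component, −8 each step: 44, 36, 28, 20, 12 → 4.
Combining the parts gives silver-4.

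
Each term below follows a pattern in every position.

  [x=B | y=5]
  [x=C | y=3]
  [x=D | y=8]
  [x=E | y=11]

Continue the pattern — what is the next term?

X: letters move forward 1 place in the alphabet; B, C, D, E → F.
For the y, each term is the sum of the two before it: 5, 3, 8, 11 → 19.
So the next term is [x=F | y=19].

[x=F | y=19]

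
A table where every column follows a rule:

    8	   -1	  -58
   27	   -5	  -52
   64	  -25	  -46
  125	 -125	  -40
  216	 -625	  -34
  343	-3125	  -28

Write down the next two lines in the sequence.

512  -15625  -22; 729  -78125  -16

First component: perfect cubes: 2³, 3³, 4³, …, so 8, 27, 64, 125, 216, 343 → 512 → 729.
Second component goes -1, -5, -25, -125, -625, -3125 → -15625 → -78125 (×5 each step).
Third component — +6 each step: -58, -52, -46, -40, -34, -28 → -22 → -16.
So the next two lines are 512  -15625  -22 and 729  -78125  -16.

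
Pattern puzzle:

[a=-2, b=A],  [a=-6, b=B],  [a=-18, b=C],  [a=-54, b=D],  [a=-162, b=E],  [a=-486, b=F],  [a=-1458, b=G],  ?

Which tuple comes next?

[a=-4374, b=H]

A: -2, -6, -18, -54, -162, -486, -1458 → -4374 (×3 each step).
For the b, letters move forward 1 place in the alphabet: A, B, C, D, E, F, G → H.
So the next tuple is [a=-4374, b=H].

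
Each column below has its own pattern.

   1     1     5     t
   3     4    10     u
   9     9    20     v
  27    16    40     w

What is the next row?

81  25  80  x

First component — ×3 each step: 1, 3, 9, 27 → 81.
Second component: perfect squares: 1², 2², 3², …; 1, 4, 9, 16 → 25.
Third component — ×2 each step: 5, 10, 20, 40 → 80.
For the letter, letters move forward 1 place in the alphabet: t, u, v, w → x.
Combining the parts gives 81  25  80  x.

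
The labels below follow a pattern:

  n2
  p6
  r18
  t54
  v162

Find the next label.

For the letter, letters move forward 2 places in the alphabet: n, p, r, t, v → x.
For the second component, ×3 each step: 2, 6, 18, 54, 162 → 486.
So the next label is x486.

x486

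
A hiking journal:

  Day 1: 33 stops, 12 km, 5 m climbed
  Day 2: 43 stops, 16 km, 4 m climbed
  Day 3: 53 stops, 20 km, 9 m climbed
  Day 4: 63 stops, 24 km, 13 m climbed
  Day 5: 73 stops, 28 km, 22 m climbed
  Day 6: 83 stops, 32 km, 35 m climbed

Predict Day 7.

Stops: +10 each step; 33, 43, 53, 63, 73, 83 → 93.
Km: +4 each step, so 12, 16, 20, 24, 28, 32 → 36.
M climbed: 5, 4, 9, 13, 22, 35 → 57 (each term is the sum of the two before it).
Combining the parts gives 93 stops, 36 km, 57 m climbed.

93 stops, 36 km, 57 m climbed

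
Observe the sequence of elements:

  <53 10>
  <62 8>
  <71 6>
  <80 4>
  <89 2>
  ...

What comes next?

<98 0>

First value goes 53, 62, 71, 80, 89 → 98 (+9 each step).
Second value: −2 each step, so 10, 8, 6, 4, 2 → 0.
Combining the parts gives <98 0>.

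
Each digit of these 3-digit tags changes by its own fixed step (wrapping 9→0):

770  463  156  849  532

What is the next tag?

First digit — −3 each step, mod 10: 7, 4, 1, 8, 5 → 2.
Second digit: −1 each step, mod 10; 7, 6, 5, 4, 3 → 2.
For the third digit, +3 each step, mod 10: 0, 3, 6, 9, 2 → 5.
So the next tag is 225.

225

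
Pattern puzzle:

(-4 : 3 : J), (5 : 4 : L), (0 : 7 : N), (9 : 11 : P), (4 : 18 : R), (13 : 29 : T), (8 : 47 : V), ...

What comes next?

For the first part, alternating steps +9, −5, +9, −5, …: -4, 5, 0, 9, 4, 13, 8 → 17.
Second part: 3, 4, 7, 11, 18, 29, 47 → 76 (each term is the sum of the two before it).
Letter: letters move forward 2 places in the alphabet, so J, L, N, P, R, T, V → X.
Combining the parts gives (17 : 76 : X).

(17 : 76 : X)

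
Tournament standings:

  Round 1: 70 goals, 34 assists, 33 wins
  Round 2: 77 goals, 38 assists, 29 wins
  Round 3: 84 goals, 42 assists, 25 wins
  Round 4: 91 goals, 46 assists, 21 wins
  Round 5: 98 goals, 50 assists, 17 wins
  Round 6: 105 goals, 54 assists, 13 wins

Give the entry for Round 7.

Goals goes 70, 77, 84, 91, 98, 105 → 112 (+7 each step).
Assists: 34, 38, 42, 46, 50, 54 → 58 (+4 each step).
Wins: together with the assists always sums to 67; 33, 29, 25, 21, 17, 13 → 9.
Putting it together: 112 goals, 58 assists, 9 wins.

112 goals, 58 assists, 9 wins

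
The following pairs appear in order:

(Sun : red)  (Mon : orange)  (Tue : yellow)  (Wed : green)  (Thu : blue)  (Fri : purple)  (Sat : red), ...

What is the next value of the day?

Sun

For the day, runs through the weekdays Mon→Sun: Sun, Mon, Tue, Wed, Thu, Fri, Sat → Sun.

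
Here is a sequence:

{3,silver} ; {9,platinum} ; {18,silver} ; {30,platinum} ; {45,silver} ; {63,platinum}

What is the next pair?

{84,silver}

First part goes 3, 9, 18, 30, 45, 63 → 84 (differences are 6, 9, 12, … (increasing by 3 each time)).
Metal goes silver, platinum, silver, platinum, silver, platinum → silver (alternates silver ↔ platinum).
So the next pair is {84,silver}.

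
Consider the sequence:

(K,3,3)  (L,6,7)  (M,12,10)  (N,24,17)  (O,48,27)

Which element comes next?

(P,96,44)

Letter — letters move forward 1 place in the alphabet: K, L, M, N, O → P.
Second slot: ×2 each step, so 3, 6, 12, 24, 48 → 96.
Third slot: each term is the sum of the two before it; 3, 7, 10, 17, 27 → 44.
Combining the parts gives (P,96,44).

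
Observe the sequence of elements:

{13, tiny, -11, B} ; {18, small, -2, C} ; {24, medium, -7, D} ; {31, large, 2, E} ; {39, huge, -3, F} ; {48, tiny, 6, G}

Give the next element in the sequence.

First slot: differences are 5, 6, 7, … (increasing by 1 each time); 13, 18, 24, 31, 39, 48 → 58.
For the size, repeats tiny → small → medium → large → huge: tiny, small, medium, large, huge, tiny → small.
Third slot — alternating steps +9, −5, +9, −5, …: -11, -2, -7, 2, -3, 6 → 1.
For the letter, letters move forward 1 place in the alphabet: B, C, D, E, F, G → H.
Combining the parts gives {58, small, 1, H}.

{58, small, 1, H}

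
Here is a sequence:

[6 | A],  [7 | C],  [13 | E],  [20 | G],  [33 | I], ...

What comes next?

First part goes 6, 7, 13, 20, 33 → 53 (each term is the sum of the two before it).
Letter: letters move forward 2 places in the alphabet, so A, C, E, G, I → K.
Combining the parts gives [53 | K].

[53 | K]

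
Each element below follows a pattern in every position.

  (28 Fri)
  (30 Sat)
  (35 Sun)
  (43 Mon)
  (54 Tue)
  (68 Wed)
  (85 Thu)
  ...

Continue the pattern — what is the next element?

First slot goes 28, 30, 35, 43, 54, 68, 85 → 105 (differences are 2, 5, 8, … (increasing by 3 each time)).
Day: runs through the weekdays Mon→Sun, so Fri, Sat, Sun, Mon, Tue, Wed, Thu → Fri.
Putting it together: (105 Fri).

(105 Fri)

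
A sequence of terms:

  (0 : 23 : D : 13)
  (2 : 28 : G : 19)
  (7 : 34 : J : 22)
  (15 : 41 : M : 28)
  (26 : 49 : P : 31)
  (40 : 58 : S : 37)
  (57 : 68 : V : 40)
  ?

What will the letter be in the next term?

Y

Letter — letters move forward 3 places in the alphabet: D, G, J, M, P, S, V → Y.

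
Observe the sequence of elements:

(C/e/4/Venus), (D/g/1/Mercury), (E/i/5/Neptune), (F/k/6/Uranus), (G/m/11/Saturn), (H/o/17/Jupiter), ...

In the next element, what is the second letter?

For the second letter, letters move forward 2 places in the alphabet: e, g, i, k, m, o → q.

q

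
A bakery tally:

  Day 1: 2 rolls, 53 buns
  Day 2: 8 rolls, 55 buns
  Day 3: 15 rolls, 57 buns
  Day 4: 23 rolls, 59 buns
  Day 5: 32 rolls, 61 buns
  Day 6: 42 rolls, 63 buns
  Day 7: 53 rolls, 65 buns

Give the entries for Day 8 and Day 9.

Rolls goes 2, 8, 15, 23, 32, 42, 53 → 65 → 78 (differences are 6, 7, 8, … (increasing by 1 each time)).
Buns: +2 each step; 53, 55, 57, 59, 61, 63, 65 → 67 → 69.
So the next two records are 65 rolls, 67 buns and 78 rolls, 69 buns.

65 rolls, 67 buns; 78 rolls, 69 buns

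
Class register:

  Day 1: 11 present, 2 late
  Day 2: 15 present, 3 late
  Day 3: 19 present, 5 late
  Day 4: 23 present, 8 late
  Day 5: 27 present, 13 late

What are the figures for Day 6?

Present: 11, 15, 19, 23, 27 → 31 (+4 each step).
Late: each term is the sum of the two before it; 2, 3, 5, 8, 13 → 21.
So the next record is 31 present, 21 late.

31 present, 21 late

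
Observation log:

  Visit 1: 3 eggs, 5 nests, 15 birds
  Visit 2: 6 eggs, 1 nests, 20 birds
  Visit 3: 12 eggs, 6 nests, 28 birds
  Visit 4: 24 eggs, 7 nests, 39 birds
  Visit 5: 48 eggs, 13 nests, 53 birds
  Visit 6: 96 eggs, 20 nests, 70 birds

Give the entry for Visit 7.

Eggs — ×2 each step: 3, 6, 12, 24, 48, 96 → 192.
Nests goes 5, 1, 6, 7, 13, 20 → 33 (each term is the sum of the two before it).
For the birds, differences are 5, 8, 11, … (increasing by 3 each time): 15, 20, 28, 39, 53, 70 → 90.
Combining the parts gives 192 eggs, 33 nests, 90 birds.

192 eggs, 33 nests, 90 birds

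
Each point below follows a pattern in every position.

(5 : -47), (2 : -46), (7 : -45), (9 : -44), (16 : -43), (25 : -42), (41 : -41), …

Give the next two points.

First entry: each term is the sum of the two before it, so 5, 2, 7, 9, 16, 25, 41 → 66 → 107.
Second entry: +1 each step, so -47, -46, -45, -44, -43, -42, -41 → -40 → -39.
So the next two points are (66 : -40) and (107 : -39).

(66 : -40), (107 : -39)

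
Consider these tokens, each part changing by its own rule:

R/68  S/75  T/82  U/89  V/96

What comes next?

W/103

Letter: letters move forward 1 place in the alphabet; R, S, T, U, V → W.
Second component: +7 each step, so 68, 75, 82, 89, 96 → 103.
So the next token is W/103.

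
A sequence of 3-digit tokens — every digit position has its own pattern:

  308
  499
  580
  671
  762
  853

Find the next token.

944

For the first digit, +1 each step, mod 10: 3, 4, 5, 6, 7, 8 → 9.
For the second digit, −1 each step, mod 10: 0, 9, 8, 7, 6, 5 → 4.
Third digit: 8, 9, 0, 1, 2, 3 → 4 (+1 each step, mod 10).
Putting it together: 944.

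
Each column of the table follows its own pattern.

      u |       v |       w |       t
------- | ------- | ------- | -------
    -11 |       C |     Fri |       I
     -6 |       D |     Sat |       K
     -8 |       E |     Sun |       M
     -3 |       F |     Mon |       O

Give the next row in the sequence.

Column u: alternating steps +5, −2, +5, −2, …, so -11, -6, -8, -3 → -5.
Column v — letters move forward 1 place in the alphabet: C, D, E, F → G.
Column w goes Fri, Sat, Sun, Mon → Tue (runs through the weekdays Mon→Sun).
Column t: letters move forward 2 places in the alphabet, so I, K, M, O → Q.
Combining the parts gives -5  G  Tue  Q.

-5  G  Tue  Q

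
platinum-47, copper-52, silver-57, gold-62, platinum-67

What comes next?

Metal: repeats platinum → copper → silver → gold; platinum, copper, silver, gold, platinum → copper.
Second component: +5 each step; 47, 52, 57, 62, 67 → 72.
Putting it together: copper-72.

copper-72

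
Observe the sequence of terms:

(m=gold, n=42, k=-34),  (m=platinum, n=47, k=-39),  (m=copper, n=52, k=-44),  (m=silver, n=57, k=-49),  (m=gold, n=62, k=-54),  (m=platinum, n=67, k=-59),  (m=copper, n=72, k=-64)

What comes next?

M — repeats gold → platinum → copper → silver: gold, platinum, copper, silver, gold, platinum, copper → silver.
N: +5 each step, so 42, 47, 52, 57, 62, 67, 72 → 77.
For the k, −5 each step: -34, -39, -44, -49, -54, -59, -64 → -69.
Putting it together: (m=silver, n=77, k=-69).

(m=silver, n=77, k=-69)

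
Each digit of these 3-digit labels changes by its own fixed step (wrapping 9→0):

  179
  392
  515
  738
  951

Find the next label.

174

First digit: +2 each step, mod 10; 1, 3, 5, 7, 9 → 1.
Second digit: +2 each step, mod 10, so 7, 9, 1, 3, 5 → 7.
For the third digit, +3 each step, mod 10: 9, 2, 5, 8, 1 → 4.
Putting it together: 174.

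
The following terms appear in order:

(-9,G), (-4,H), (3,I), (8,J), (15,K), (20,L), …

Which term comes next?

First slot: -9, -4, 3, 8, 15, 20 → 27 (alternating steps +5, +7, +5, +7, …).
Letter: G, H, I, J, K, L → M (letters move forward 1 place in the alphabet).
So the next term is (27,M).

(27,M)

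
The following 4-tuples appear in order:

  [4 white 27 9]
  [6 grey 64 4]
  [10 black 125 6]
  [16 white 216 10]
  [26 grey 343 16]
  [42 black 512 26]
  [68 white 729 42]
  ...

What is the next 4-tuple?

[110 grey 1000 68]

First slot: each term is the sum of the two before it, so 4, 6, 10, 16, 26, 42, 68 → 110.
Shade: repeats white → grey → black, so white, grey, black, white, grey, black, white → grey.
Third slot goes 27, 64, 125, 216, 343, 512, 729 → 1000 (perfect cubes: 3³, 4³, 5³, …).
Fourth slot goes 9, 4, 6, 10, 16, 26, 42 → 68 (always the previous value of the first slot).
So the next 4-tuple is [110 grey 1000 68].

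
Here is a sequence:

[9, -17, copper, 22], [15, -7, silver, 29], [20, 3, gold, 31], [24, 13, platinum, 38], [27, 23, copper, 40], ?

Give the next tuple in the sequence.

First entry — differences are 6, 5, 4, … (decreasing by 1 each time): 9, 15, 20, 24, 27 → 29.
Second entry: +10 each step, so -17, -7, 3, 13, 23 → 33.
Metal: repeats copper → silver → gold → platinum; copper, silver, gold, platinum, copper → silver.
Fourth entry: alternating steps +7, +2, +7, +2, …, so 22, 29, 31, 38, 40 → 47.
Putting it together: [29, 33, silver, 47].

[29, 33, silver, 47]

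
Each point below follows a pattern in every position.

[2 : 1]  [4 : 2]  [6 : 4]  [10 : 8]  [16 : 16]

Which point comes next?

[26 : 32]

First part: each term is the sum of the two before it; 2, 4, 6, 10, 16 → 26.
Second part goes 1, 2, 4, 8, 16 → 32 (×2 each step).
Putting it together: [26 : 32].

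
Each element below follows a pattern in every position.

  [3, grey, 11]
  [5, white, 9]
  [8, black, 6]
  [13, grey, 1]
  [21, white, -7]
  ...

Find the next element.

[34, black, -20]

First coordinate: 3, 5, 8, 13, 21 → 34 (each term is the sum of the two before it).
Shade: repeats grey → white → black, so grey, white, black, grey, white → black.
Third coordinate goes 11, 9, 6, 1, -7 → -20 (together with the first coordinate always sums to 14).
Combining the parts gives [34, black, -20].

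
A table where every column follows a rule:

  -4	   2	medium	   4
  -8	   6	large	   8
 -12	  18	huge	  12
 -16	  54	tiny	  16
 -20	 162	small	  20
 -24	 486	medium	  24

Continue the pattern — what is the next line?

First component goes -4, -8, -12, -16, -20, -24 → -28 (−4 each step).
Second component goes 2, 6, 18, 54, 162, 486 → 1458 (×3 each step).
Size: repeats medium → large → huge → tiny → small, so medium, large, huge, tiny, small, medium → large.
For the fourth component, always the negative of the first component: 4, 8, 12, 16, 20, 24 → 28.
Combining the parts gives -28  1458  large  28.

-28  1458  large  28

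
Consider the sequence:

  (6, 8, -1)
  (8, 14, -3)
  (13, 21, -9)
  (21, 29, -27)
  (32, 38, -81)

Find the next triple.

(46, 48, -243)

First value: differences are 2, 5, 8, … (increasing by 3 each time), so 6, 8, 13, 21, 32 → 46.
Second value — differences are 6, 7, 8, … (increasing by 1 each time): 8, 14, 21, 29, 38 → 48.
Third value: -1, -3, -9, -27, -81 → -243 (×3 each step).
Combining the parts gives (46, 48, -243).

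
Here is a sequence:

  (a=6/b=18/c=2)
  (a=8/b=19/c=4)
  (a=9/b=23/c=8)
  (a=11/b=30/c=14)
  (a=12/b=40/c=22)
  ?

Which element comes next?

(a=14/b=53/c=32)

A: 6, 8, 9, 11, 12 → 14 (alternating steps +2, +1, +2, +1, …).
B: 18, 19, 23, 30, 40 → 53 (differences are 1, 4, 7, … (increasing by 3 each time)).
C — differences are 2, 4, 6, … (increasing by 2 each time): 2, 4, 8, 14, 22 → 32.
Combining the parts gives (a=14/b=53/c=32).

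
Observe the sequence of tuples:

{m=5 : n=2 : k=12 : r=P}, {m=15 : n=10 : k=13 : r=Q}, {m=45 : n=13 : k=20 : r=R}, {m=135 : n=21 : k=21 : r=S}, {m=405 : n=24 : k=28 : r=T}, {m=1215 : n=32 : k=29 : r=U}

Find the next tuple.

{m=3645 : n=35 : k=36 : r=V}

M: 5, 15, 45, 135, 405, 1215 → 3645 (×3 each step).
N: 2, 10, 13, 21, 24, 32 → 35 (alternating steps +8, +3, +8, +3, …).
K: alternating steps +1, +7, +1, +7, …, so 12, 13, 20, 21, 28, 29 → 36.
R: letters move forward 1 place in the alphabet, so P, Q, R, S, T, U → V.
So the next tuple is {m=3645 : n=35 : k=36 : r=V}.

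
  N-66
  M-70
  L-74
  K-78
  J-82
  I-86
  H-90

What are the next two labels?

Letter: N, M, L, K, J, I, H → G → F (letters move back 1 place in the alphabet).
Second component: 66, 70, 74, 78, 82, 86, 90 → 94 → 98 (+4 each step).
Putting the parts together: G-94 and then F-98.

G-94 then F-98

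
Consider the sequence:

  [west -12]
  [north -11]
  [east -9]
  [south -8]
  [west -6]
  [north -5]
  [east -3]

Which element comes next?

[south -2]

Direction — repeats west → north → east → south: west, north, east, south, west, north, east → south.
Second value: alternating steps +1, +2, +1, +2, …, so -12, -11, -9, -8, -6, -5, -3 → -2.
Combining the parts gives [south -2].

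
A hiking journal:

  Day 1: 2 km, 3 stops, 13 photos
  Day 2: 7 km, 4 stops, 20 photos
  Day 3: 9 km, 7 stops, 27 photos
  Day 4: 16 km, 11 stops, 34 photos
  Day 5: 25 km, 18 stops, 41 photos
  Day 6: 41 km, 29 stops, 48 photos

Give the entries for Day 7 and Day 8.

For the km, each term is the sum of the two before it: 2, 7, 9, 16, 25, 41 → 66 → 107.
For the stops, each term is the sum of the two before it: 3, 4, 7, 11, 18, 29 → 47 → 76.
For the photos, +7 each step: 13, 20, 27, 34, 41, 48 → 55 → 62.
Putting the parts together: 66 km, 47 stops, 55 photos and then 107 km, 76 stops, 62 photos.

66 km, 47 stops, 55 photos; 107 km, 76 stops, 62 photos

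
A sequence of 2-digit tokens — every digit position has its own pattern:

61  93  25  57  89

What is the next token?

11

First digit — +3 each step, mod 10: 6, 9, 2, 5, 8 → 1.
Second digit goes 1, 3, 5, 7, 9 → 1 (+2 each step, mod 10).
Combining the parts gives 11.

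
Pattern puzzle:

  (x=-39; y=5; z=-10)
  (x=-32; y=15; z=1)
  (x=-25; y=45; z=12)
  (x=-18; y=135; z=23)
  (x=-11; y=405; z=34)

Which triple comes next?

X: -39, -32, -25, -18, -11 → -4 (+7 each step).
Y: ×3 each step; 5, 15, 45, 135, 405 → 1215.
Z: +11 each step; -10, 1, 12, 23, 34 → 45.
Combining the parts gives (x=-4; y=1215; z=45).

(x=-4; y=1215; z=45)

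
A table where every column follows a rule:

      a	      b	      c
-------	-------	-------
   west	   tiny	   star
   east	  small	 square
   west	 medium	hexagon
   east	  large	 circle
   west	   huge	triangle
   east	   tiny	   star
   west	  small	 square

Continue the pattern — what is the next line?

Column a goes west, east, west, east, west, east, west → east (alternates west ↔ east).
Column b goes tiny, small, medium, large, huge, tiny, small → medium (repeats tiny → small → medium → large → huge).
Column c — repeats star → square → hexagon → circle → triangle: star, square, hexagon, circle, triangle, star, square → hexagon.
So the next line is east  medium  hexagon.

east  medium  hexagon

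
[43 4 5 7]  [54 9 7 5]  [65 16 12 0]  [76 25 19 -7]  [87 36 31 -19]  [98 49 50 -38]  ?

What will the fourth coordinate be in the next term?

-69

Third coordinate: each term is the sum of the two before it; 5, 7, 12, 19, 31, 50 → 81.
Fourth coordinate — together with the third coordinate always sums to 12: 7, 5, 0, -7, -19, -38 → -69.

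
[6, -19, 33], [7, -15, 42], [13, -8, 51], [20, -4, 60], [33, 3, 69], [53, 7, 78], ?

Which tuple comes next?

[86, 14, 87]

For the first value, each term is the sum of the two before it: 6, 7, 13, 20, 33, 53 → 86.
For the second value, alternating steps +4, +7, +4, +7, …: -19, -15, -8, -4, 3, 7 → 14.
Third value: +9 each step; 33, 42, 51, 60, 69, 78 → 87.
Putting it together: [86, 14, 87].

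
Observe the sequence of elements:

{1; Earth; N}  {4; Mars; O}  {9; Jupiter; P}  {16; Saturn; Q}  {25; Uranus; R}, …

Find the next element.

{36; Neptune; S}

First coordinate — perfect squares: 1², 2², 3², …: 1, 4, 9, 16, 25 → 36.
For the planet, runs through the planets Mercury→Neptune: Earth, Mars, Jupiter, Saturn, Uranus → Neptune.
Letter: letters move forward 1 place in the alphabet; N, O, P, Q, R → S.
So the next element is {36; Neptune; S}.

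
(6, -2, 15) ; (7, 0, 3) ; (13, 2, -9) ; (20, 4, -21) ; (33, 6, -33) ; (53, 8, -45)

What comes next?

First slot goes 6, 7, 13, 20, 33, 53 → 86 (each term is the sum of the two before it).
Second slot — +2 each step: -2, 0, 2, 4, 6, 8 → 10.
Third slot: 15, 3, -9, -21, -33, -45 → -57 (−12 each step).
So the next element is (86, 10, -57).

(86, 10, -57)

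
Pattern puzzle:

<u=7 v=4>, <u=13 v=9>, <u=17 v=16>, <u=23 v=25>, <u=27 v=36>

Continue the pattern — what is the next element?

U goes 7, 13, 17, 23, 27 → 33 (alternating steps +6, +4, +6, +4, …).
V — perfect squares: 2², 3², 4², …: 4, 9, 16, 25, 36 → 49.
Putting it together: <u=33 v=49>.

<u=33 v=49>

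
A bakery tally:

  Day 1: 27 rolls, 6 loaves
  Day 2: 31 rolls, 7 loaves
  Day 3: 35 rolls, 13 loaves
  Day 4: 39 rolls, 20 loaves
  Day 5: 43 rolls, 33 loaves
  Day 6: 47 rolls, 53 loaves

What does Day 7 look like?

51 rolls, 86 loaves

Rolls: 27, 31, 35, 39, 43, 47 → 51 (+4 each step).
Loaves: 6, 7, 13, 20, 33, 53 → 86 (each term is the sum of the two before it).
Putting it together: 51 rolls, 86 loaves.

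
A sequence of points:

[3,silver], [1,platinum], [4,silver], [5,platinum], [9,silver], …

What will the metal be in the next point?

platinum

For the metal, alternates silver ↔ platinum: silver, platinum, silver, platinum, silver → platinum.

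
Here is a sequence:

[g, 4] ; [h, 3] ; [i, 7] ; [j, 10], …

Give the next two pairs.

Letter goes g, h, i, j → k → l (letters move forward 1 place in the alphabet).
Second entry goes 4, 3, 7, 10 → 17 → 27 (each term is the sum of the two before it).
So the next two pairs are [k, 17] and [l, 27].

[k, 17], [l, 27]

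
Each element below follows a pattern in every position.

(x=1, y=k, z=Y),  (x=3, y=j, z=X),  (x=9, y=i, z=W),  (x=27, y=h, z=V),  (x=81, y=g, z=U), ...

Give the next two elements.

(x=243, y=f, z=T), (x=729, y=e, z=S)

X — ×3 each step: 1, 3, 9, 27, 81 → 243 → 729.
Y: letters move back 1 place in the alphabet; k, j, i, h, g → f → e.
Z: letters move back 1 place in the alphabet, so Y, X, W, V, U → T → S.
Putting the parts together: (x=243, y=f, z=T) and then (x=729, y=e, z=S).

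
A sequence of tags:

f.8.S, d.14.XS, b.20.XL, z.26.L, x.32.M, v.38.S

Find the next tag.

For the letter, letters move back 2 places in the alphabet, wrapping A→Z: f, d, b, z, x, v → t.
Second component — +6 each step: 8, 14, 20, 26, 32, 38 → 44.
Size: S, XS, XL, L, M, S → XS (repeats S → XS → XL → L → M).
Putting it together: t.44.XS.

t.44.XS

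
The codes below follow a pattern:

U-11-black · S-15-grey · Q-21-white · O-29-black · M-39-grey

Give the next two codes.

K-51-white, I-65-black

Letter: letters move back 2 places in the alphabet; U, S, Q, O, M → K → I.
Second component: differences are 4, 6, 8, … (increasing by 2 each time); 11, 15, 21, 29, 39 → 51 → 65.
Shade: black, grey, white, black, grey → white → black (repeats black → grey → white).
So the next two codes are K-51-white and I-65-black.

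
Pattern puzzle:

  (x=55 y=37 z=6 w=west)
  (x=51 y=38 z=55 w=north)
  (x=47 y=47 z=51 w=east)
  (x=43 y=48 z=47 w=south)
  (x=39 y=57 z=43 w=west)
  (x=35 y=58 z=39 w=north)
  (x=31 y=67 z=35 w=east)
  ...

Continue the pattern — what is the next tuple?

For the x, −4 each step: 55, 51, 47, 43, 39, 35, 31 → 27.
Y: alternating steps +1, +9, +1, +9, …; 37, 38, 47, 48, 57, 58, 67 → 68.
Z: 6, 55, 51, 47, 43, 39, 35 → 31 (always the previous value of the x).
W: repeats west → north → east → south; west, north, east, south, west, north, east → south.
Putting it together: (x=27 y=68 z=31 w=south).

(x=27 y=68 z=31 w=south)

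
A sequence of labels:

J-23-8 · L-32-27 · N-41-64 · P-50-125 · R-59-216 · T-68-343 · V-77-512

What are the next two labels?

Letter goes J, L, N, P, R, T, V → X → Z (letters move forward 2 places in the alphabet).
For the second component, +9 each step: 23, 32, 41, 50, 59, 68, 77 → 86 → 95.
Third component: perfect cubes: 2³, 3³, 4³, …, so 8, 27, 64, 125, 216, 343, 512 → 729 → 1000.
So the next two labels are X-86-729 and Z-95-1000.

X-86-729 then Z-95-1000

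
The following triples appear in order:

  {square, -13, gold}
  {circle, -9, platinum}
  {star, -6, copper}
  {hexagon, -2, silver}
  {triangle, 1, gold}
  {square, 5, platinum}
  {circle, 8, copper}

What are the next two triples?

Shape goes square, circle, star, hexagon, triangle, square, circle → star → hexagon (repeats square → circle → star → hexagon → triangle).
Second slot — alternating steps +4, +3, +4, +3, …: -13, -9, -6, -2, 1, 5, 8 → 12 → 15.
Metal: repeats gold → platinum → copper → silver, so gold, platinum, copper, silver, gold, platinum, copper → silver → gold.
Putting the parts together: {star, 12, silver} and then {hexagon, 15, gold}.

{star, 12, silver}, {hexagon, 15, gold}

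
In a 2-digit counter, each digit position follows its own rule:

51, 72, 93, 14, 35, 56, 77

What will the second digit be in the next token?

First digit — +2 each step, mod 10: 5, 7, 9, 1, 3, 5, 7 → 9.
Second digit: +1 each step, mod 10, so 1, 2, 3, 4, 5, 6, 7 → 8.

8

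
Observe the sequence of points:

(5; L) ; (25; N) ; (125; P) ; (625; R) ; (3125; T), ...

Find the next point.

(15625; V)

First coordinate: 5, 25, 125, 625, 3125 → 15625 (×5 each step).
Letter: L, N, P, R, T → V (letters move forward 2 places in the alphabet).
Putting it together: (15625; V).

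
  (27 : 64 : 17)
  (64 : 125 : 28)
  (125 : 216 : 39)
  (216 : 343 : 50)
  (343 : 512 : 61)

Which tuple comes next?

First entry — perfect cubes: 3³, 4³, 5³, …: 27, 64, 125, 216, 343 → 512.
Second entry: 64, 125, 216, 343, 512 → 729 (perfect cubes: 4³, 5³, 6³, …).
Third entry: +11 each step; 17, 28, 39, 50, 61 → 72.
Combining the parts gives (512 : 729 : 72).

(512 : 729 : 72)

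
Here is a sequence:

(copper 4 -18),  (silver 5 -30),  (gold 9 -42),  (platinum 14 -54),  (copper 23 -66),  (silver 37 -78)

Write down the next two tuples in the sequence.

(gold 60 -90), (platinum 97 -102)

Metal goes copper, silver, gold, platinum, copper, silver → gold → platinum (repeats copper → silver → gold → platinum).
Second value: 4, 5, 9, 14, 23, 37 → 60 → 97 (each term is the sum of the two before it).
For the third value, −12 each step: -18, -30, -42, -54, -66, -78 → -90 → -102.
Putting the parts together: (gold 60 -90) and then (platinum 97 -102).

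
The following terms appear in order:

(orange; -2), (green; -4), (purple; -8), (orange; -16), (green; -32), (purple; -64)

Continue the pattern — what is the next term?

Colour: repeats orange → green → purple, so orange, green, purple, orange, green, purple → orange.
Second value: ×2 each step, so -2, -4, -8, -16, -32, -64 → -128.
Combining the parts gives (orange; -128).

(orange; -128)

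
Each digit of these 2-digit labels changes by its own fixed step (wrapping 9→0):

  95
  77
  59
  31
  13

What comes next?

95

First digit: 9, 7, 5, 3, 1 → 9 (−2 each step, mod 10).
Second digit: +2 each step, mod 10, so 5, 7, 9, 1, 3 → 5.
So the next label is 95.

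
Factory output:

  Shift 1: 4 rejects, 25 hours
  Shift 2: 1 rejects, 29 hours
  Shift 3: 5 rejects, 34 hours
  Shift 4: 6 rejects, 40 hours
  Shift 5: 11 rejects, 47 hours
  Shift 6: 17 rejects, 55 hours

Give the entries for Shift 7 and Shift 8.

28 rejects, 64 hours; 45 rejects, 74 hours

For the rejects, each term is the sum of the two before it: 4, 1, 5, 6, 11, 17 → 28 → 45.
Hours goes 25, 29, 34, 40, 47, 55 → 64 → 74 (differences are 4, 5, 6, … (increasing by 1 each time)).
So the next two lines are 28 rejects, 64 hours and 45 rejects, 74 hours.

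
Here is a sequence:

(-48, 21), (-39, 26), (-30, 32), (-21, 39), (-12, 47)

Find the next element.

First entry: +9 each step; -48, -39, -30, -21, -12 → -3.
Second entry goes 21, 26, 32, 39, 47 → 56 (differences are 5, 6, 7, … (increasing by 1 each time)).
Combining the parts gives (-3, 56).

(-3, 56)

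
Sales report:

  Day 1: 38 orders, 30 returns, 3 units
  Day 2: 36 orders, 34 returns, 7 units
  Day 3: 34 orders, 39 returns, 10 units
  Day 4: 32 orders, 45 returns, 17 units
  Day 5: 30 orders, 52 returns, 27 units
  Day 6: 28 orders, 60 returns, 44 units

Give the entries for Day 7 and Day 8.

26 orders, 69 returns, 71 units; 24 orders, 79 returns, 115 units

Orders — −2 each step: 38, 36, 34, 32, 30, 28 → 26 → 24.
For the returns, differences are 4, 5, 6, … (increasing by 1 each time): 30, 34, 39, 45, 52, 60 → 69 → 79.
Units: each term is the sum of the two before it; 3, 7, 10, 17, 27, 44 → 71 → 115.
So the next two lines are 26 orders, 69 returns, 71 units and 24 orders, 79 returns, 115 units.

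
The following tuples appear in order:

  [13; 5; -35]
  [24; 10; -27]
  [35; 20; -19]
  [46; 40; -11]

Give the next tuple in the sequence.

[57; 80; -3]

First value: +11 each step, so 13, 24, 35, 46 → 57.
Second value: ×2 each step, so 5, 10, 20, 40 → 80.
Third value: +8 each step; -35, -27, -19, -11 → -3.
Putting it together: [57; 80; -3].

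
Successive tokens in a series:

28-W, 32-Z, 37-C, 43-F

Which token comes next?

First component: differences are 4, 5, 6, … (increasing by 1 each time); 28, 32, 37, 43 → 50.
Letter — letters move forward 3 places in the alphabet, wrapping Z→A: W, Z, C, F → I.
Putting it together: 50-I.

50-I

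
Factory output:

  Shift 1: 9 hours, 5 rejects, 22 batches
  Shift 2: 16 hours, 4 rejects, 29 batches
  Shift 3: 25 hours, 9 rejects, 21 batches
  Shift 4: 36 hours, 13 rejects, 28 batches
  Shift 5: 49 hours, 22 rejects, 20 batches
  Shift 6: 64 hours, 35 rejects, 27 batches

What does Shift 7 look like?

81 hours, 57 rejects, 19 batches

Hours goes 9, 16, 25, 36, 49, 64 → 81 (perfect squares: 3², 4², 5², …).
Rejects: 5, 4, 9, 13, 22, 35 → 57 (each term is the sum of the two before it).
Batches — alternating steps +7, −8, +7, −8, …: 22, 29, 21, 28, 20, 27 → 19.
Putting it together: 81 hours, 57 rejects, 19 batches.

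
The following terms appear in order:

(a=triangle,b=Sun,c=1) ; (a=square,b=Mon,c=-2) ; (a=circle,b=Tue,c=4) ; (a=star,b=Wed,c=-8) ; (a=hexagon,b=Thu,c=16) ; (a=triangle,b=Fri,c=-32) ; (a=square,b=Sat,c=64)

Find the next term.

A: repeats triangle → square → circle → star → hexagon; triangle, square, circle, star, hexagon, triangle, square → circle.
B — runs through the weekdays Mon→Sun: Sun, Mon, Tue, Wed, Thu, Fri, Sat → Sun.
C: ×(-2) each step; 1, -2, 4, -8, 16, -32, 64 → -128.
Combining the parts gives (a=circle,b=Sun,c=-128).

(a=circle,b=Sun,c=-128)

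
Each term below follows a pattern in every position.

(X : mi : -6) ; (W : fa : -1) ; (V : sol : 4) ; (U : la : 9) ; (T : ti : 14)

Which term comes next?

(S : do : 19)

Letter goes X, W, V, U, T → S (letters move back 1 place in the alphabet).
Note — runs through the solfège scale do→ti: mi, fa, sol, la, ti → do.
Third slot: +5 each step, so -6, -1, 4, 9, 14 → 19.
So the next term is (S : do : 19).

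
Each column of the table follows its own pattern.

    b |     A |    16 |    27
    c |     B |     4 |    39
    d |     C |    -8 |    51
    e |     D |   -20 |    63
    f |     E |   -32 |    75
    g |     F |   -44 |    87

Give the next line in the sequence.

For the first letter, letters move forward 1 place in the alphabet: b, c, d, e, f, g → h.
For the second letter, letters move forward 1 place in the alphabet: A, B, C, D, E, F → G.
Third component goes 16, 4, -8, -20, -32, -44 → -56 (−12 each step).
Fourth component: 27, 39, 51, 63, 75, 87 → 99 (together with the third component always sums to 43).
Combining the parts gives h  G  -56  99.

h  G  -56  99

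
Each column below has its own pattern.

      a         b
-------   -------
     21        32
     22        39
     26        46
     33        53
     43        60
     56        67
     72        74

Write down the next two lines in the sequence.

91  81; 113  88

Column a: differences are 1, 4, 7, … (increasing by 3 each time); 21, 22, 26, 33, 43, 56, 72 → 91 → 113.
Column b: +7 each step, so 32, 39, 46, 53, 60, 67, 74 → 81 → 88.
So the next two lines are 91  81 and 113  88.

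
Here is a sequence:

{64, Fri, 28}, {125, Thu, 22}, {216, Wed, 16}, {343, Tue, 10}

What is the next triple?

{512, Mon, 4}

First value: perfect cubes: 4³, 5³, 6³, …, so 64, 125, 216, 343 → 512.
Day: runs backward through the weekdays Mon→Sun; Fri, Thu, Wed, Tue → Mon.
For the third value, −6 each step: 28, 22, 16, 10 → 4.
Putting it together: {512, Mon, 4}.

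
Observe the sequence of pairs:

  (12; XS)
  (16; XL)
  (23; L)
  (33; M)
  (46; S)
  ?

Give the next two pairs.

First slot — differences are 4, 7, 10, … (increasing by 3 each time): 12, 16, 23, 33, 46 → 62 → 81.
Size: XS, XL, L, M, S → XS → XL (runs backward through clothing sizes XS→XL).
So the next two pairs are (62; XS) and (81; XL).

(62; XS), (81; XL)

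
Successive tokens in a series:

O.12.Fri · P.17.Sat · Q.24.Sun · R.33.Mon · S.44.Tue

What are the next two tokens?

Letter: letters move forward 1 place in the alphabet, so O, P, Q, R, S → T → U.
Second component: 12, 17, 24, 33, 44 → 57 → 72 (differences are 5, 7, 9, … (increasing by 2 each time)).
Day — runs through the weekdays Mon→Sun: Fri, Sat, Sun, Mon, Tue → Wed → Thu.
So the next two tokens are T.57.Wed and U.72.Thu.

T.57.Wed then U.72.Thu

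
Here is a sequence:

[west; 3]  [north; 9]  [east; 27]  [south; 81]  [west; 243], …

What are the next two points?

[north; 729], [east; 2187]

Direction: west, north, east, south, west → north → east (repeats west → north → east → south).
Second component: ×3 each step; 3, 9, 27, 81, 243 → 729 → 2187.
Putting the parts together: [north; 729] and then [east; 2187].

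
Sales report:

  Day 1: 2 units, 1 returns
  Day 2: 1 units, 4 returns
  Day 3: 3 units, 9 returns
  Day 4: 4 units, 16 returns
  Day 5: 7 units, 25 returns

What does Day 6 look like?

11 units, 36 returns

Units: each term is the sum of the two before it; 2, 1, 3, 4, 7 → 11.
Returns: perfect squares: 1², 2², 3², …; 1, 4, 9, 16, 25 → 36.
So the next record is 11 units, 36 returns.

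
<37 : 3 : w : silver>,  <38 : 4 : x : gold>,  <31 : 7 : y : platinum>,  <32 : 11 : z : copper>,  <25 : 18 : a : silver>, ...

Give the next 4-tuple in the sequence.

First part: 37, 38, 31, 32, 25 → 26 (alternating steps +1, −7, +1, −7, …).
Second part goes 3, 4, 7, 11, 18 → 29 (each term is the sum of the two before it).
For the letter, letters move forward 1 place in the alphabet, wrapping Z→A: w, x, y, z, a → b.
Metal goes silver, gold, platinum, copper, silver → gold (repeats silver → gold → platinum → copper).
Putting it together: <26 : 29 : b : gold>.

<26 : 29 : b : gold>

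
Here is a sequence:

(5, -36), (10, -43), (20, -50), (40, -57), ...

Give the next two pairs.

First value: ×2 each step; 5, 10, 20, 40 → 80 → 160.
Second value: −7 each step, so -36, -43, -50, -57 → -64 → -71.
So the next two pairs are (80, -64) and (160, -71).

(80, -64), (160, -71)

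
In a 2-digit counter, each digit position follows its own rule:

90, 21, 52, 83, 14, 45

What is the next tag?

First digit — +3 each step, mod 10: 9, 2, 5, 8, 1, 4 → 7.
For the second digit, +1 each step, mod 10: 0, 1, 2, 3, 4, 5 → 6.
Combining the parts gives 76.

76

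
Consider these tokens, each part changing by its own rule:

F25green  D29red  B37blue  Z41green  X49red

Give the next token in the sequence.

V53blue

For the letter, letters move back 2 places in the alphabet, wrapping A→Z: F, D, B, Z, X → V.
Second component: alternating steps +4, +8, +4, +8, …, so 25, 29, 37, 41, 49 → 53.
Colour: repeats green → red → blue, so green, red, blue, green, red → blue.
So the next token is V53blue.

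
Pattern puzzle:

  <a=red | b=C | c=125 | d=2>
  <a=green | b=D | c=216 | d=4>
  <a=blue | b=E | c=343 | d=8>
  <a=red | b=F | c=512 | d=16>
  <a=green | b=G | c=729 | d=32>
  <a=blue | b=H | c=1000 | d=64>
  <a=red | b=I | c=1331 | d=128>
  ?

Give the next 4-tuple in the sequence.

<a=green | b=J | c=1728 | d=256>

A goes red, green, blue, red, green, blue, red → green (repeats red → green → blue).
B goes C, D, E, F, G, H, I → J (letters move forward 1 place in the alphabet).
C — perfect cubes: 5³, 6³, 7³, …: 125, 216, 343, 512, 729, 1000, 1331 → 1728.
D: 2, 4, 8, 16, 32, 64, 128 → 256 (×2 each step).
Putting it together: <a=green | b=J | c=1728 | d=256>.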